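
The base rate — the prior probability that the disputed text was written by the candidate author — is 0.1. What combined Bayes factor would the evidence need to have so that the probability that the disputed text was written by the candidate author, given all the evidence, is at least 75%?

Prior odds = 0.1/0.9 = 1/9.
Target odds = 0.75/0.25 = 3.
Required Bayes factor = 3 ÷ (1/9) = 27.

27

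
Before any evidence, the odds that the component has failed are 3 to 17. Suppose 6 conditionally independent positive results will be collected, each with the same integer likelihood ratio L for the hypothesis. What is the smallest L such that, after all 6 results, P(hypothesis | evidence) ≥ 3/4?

Prior odds = 3/17.
Target odds = 0.75/0.25 = 3.
Need L⁶ ≥ 3 ÷ (3/17) = 17.
1⁶ = 1 < 17 ≤ 64 = 2⁶, so L = 2.

2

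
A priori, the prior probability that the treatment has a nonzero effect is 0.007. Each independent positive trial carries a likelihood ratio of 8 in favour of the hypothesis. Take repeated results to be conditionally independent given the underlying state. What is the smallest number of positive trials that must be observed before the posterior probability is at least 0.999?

Prior odds: 0.007 ÷ 0.993 = 7/993.
Likelihood ratio per positive trial = 8.
Target posterior odds = 0.999/0.001 = 999.
Need (7/993) × 8ⁿ ≥ 999, i.e. 8ⁿ ≥ 992007/7.
8⁵ = 32768 falls short of 992007/7 but 8⁶ = 262144 reaches it, so n = 6.

6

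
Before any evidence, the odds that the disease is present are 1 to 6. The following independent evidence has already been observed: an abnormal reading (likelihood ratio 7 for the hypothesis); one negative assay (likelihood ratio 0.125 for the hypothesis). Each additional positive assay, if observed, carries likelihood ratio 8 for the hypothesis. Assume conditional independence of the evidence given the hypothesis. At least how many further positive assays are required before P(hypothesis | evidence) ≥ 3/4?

Prior odds = 1/6.
Combined Bayes factor of the evidence already in hand = 7 × 0.125 = 0.875.
Odds after that evidence = (1/6) × 0.875 = 7/48.
Target odds = 0.75/0.25 = 3.
Need 8ⁿ ≥ 3 ÷ (7/48) = 144/7.
8¹ = 8 falls short of 144/7 but 8² = 64 reaches it, so n = 2.

2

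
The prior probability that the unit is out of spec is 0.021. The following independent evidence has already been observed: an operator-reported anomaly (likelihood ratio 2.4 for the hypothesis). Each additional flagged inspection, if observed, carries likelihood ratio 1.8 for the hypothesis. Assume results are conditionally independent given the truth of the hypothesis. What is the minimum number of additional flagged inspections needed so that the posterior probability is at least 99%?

Prior odds = 0.021/0.979 = 21/979.
Bayes factor of the evidence already in hand = 2.4.
Odds after that evidence = (21/979) × 2.4 = 252/4895.
Target odds = 0.99/0.01 = 99.
Need 1.8ⁿ ≥ 99 ÷ (252/4895) = 53845/28.
1.8¹² ≈1156.83 falls short of 53845/28 but 1.8¹³ ≈2082.3 reaches it, so n = 13.

13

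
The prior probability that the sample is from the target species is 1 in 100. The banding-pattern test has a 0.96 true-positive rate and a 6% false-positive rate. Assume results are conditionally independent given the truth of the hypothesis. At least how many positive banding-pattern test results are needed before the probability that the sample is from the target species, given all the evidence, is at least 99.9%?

Prior odds: 0.01 ÷ 0.99 = 1/99.
Likelihood ratio of a positive result = 0.96/0.06 = 16.
Target posterior odds = 0.999/0.001 = 999.
Require 16ⁿ ≥ 999 ÷ (1/99) = 98901.
16⁴ = 65536 falls short of 98901 but 16⁵ = 1048576 reaches it, so n = 5.

5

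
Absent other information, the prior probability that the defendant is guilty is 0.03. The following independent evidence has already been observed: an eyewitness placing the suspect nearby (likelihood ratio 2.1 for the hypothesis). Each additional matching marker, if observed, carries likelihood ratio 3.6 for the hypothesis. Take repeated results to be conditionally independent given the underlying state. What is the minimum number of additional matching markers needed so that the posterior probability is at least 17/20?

4

Prior odds = 0.03/0.97 = 3/97.
Bayes factor of the evidence already in hand = 2.1.
Odds after that evidence = (3/97) × 2.1 = 63/970.
Target odds = 0.85/0.15 = 17/3.
Need 3.6ⁿ ≥ 17/3 ÷ (63/970) = 16490/189.
3.6³ = 46.656 falls short of 16490/189 but 3.6⁴ = 167.9616 reaches it, so n = 4.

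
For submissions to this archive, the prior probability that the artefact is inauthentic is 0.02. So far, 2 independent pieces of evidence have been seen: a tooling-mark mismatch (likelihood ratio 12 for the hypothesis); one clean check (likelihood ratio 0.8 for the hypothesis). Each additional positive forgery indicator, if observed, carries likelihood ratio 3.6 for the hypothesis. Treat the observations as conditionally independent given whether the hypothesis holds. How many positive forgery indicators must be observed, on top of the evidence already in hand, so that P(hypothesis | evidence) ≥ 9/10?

3

Prior odds = 0.02/0.98 = 1/49.
Combined Bayes factor of the evidence already in hand = 12 × 0.8 = 9.6.
Odds after that evidence = (1/49) × 9.6 = 48/245.
Target odds = 0.9/0.1 = 9.
Need 3.6ⁿ ≥ 9 ÷ (48/245) = 45.9375.
3.6² = 12.96 falls short of 45.9375 but 3.6³ = 46.656 reaches it, so n = 3.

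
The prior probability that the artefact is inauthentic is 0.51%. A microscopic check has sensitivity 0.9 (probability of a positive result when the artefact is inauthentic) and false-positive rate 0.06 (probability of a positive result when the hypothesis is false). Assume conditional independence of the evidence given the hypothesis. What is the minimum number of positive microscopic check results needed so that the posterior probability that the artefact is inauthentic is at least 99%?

4

Prior odds: 0.0051 ÷ 0.9949 = 51/9949.
Likelihood ratio of a positive result = 0.9/0.06 = 15.
Target odds: 0.99 ÷ 0.01 = 99.
Require 15ⁿ ≥ 99 ÷ (51/9949) = 328317/17.
15³ = 3375 falls short of 328317/17 but 15⁴ = 50625 reaches it, so n = 4.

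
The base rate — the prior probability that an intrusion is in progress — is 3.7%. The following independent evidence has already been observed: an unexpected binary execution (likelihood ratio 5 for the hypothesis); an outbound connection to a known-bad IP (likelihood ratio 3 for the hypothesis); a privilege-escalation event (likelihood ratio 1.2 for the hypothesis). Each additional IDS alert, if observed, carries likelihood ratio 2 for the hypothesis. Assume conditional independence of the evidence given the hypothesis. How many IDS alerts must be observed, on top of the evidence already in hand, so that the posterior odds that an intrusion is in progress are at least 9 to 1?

4

Prior odds = 0.037/0.963 = 37/963.
Combined Bayes factor of the evidence already in hand = 5 × 3 × 1.2 = 18.
Odds after that evidence = (37/963) × 18 = 74/107.
Target odds = 9.
Need 2ⁿ ≥ 9 ÷ (74/107) = 963/74.
2³ = 8 falls short of 963/74 but 2⁴ = 16 reaches it, so n = 4.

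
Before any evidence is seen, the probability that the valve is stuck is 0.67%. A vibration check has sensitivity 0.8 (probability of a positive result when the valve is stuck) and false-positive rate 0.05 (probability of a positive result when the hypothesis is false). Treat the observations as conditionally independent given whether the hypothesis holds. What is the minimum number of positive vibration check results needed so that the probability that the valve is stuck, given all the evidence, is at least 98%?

Prior odds = 0.0067/0.9933 = 67/9933.
Likelihood ratio of a positive result = 0.8/0.05 = 16.
Target posterior odds = 0.98/0.02 = 49.
Require 16ⁿ ≥ 49 ÷ (67/9933) = 486717/67.
16³ = 4096 falls short of 486717/67 but 16⁴ = 65536 reaches it, so n = 4.

4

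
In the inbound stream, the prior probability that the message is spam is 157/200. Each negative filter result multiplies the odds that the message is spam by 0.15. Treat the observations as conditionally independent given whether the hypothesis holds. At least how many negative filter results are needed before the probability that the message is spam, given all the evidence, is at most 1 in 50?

3

Prior odds: 0.785 ÷ 0.215 = 157/43.
Likelihood ratio per negative filter result = 0.15.
Target odds: 0.02 ÷ 0.98 = 1/49.
Require 0.15ⁿ ≤ 1/49 ÷ (157/43) = 43/7693.
0.15² = 0.0225 is still above 43/7693 but 0.15³ = 0.003375 is at or below it, so n = 3.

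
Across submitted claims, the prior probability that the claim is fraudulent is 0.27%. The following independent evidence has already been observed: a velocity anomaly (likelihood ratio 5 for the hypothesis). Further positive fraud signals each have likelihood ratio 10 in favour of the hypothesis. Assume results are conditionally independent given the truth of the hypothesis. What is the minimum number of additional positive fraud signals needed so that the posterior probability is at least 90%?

Prior odds = 0.0027/0.9973 = 27/9973.
Bayes factor of the evidence already in hand = 5.
Odds after that evidence = (27/9973) × 5 = 135/9973.
Target odds = 0.9/0.1 = 9.
Need 10ⁿ ≥ 9 ÷ (135/9973) = 9973/15.
10² = 100 falls short of 9973/15 but 10³ = 1000 reaches it, so n = 3.

3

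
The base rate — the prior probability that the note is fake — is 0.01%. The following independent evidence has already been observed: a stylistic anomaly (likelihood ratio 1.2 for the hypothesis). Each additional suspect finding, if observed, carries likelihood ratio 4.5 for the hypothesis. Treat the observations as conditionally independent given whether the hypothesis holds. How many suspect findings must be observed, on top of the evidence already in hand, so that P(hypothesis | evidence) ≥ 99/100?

Prior odds = 0.0001/0.9999 = 1/9999.
Bayes factor of the evidence already in hand = 1.2.
Odds after that evidence = (1/9999) × 1.2 = 2/16665.
Target odds = 0.99/0.01 = 99.
Need 4.5ⁿ ≥ 99 ÷ (2/16665) = 824917.5.
4.5⁹ = 387420489/512 falls short of 824917.5 but 4.5¹⁰ ≈3.40506e+06 reaches it, so n = 10.

10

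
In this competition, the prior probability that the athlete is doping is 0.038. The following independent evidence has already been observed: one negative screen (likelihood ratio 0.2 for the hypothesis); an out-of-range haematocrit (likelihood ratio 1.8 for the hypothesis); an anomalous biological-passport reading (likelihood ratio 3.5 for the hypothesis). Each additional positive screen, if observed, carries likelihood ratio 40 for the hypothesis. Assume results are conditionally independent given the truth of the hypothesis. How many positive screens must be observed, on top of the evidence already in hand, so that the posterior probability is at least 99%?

3

Prior odds = 0.038/0.962 = 19/481.
Combined Bayes factor of the evidence already in hand = 0.2 × 1.8 × 3.5 = 1.26.
Odds after that evidence = (19/481) × 1.26 = 1197/24050.
Target odds = 0.99/0.01 = 99.
Need 40ⁿ ≥ 99 ÷ (1197/24050) = 264550/133.
40² = 1600 falls short of 264550/133 but 40³ = 64000 reaches it, so n = 3.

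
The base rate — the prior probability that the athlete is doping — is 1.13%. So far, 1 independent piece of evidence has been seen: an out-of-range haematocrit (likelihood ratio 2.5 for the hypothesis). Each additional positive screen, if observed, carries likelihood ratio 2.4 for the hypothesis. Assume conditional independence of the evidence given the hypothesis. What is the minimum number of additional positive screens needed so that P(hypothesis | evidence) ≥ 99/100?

10

Prior odds = 0.0113/0.9887 = 113/9887.
Bayes factor of the evidence already in hand = 2.5.
Odds after that evidence = (113/9887) × 2.5 = 565/19774.
Target odds = 0.99/0.01 = 99.
Need 2.4ⁿ ≥ 99 ÷ (565/19774) = 1957626/565.
2.4⁹ ≈2641.81 falls short of 1957626/565 but 2.4¹⁰ ≈6340.34 reaches it, so n = 10.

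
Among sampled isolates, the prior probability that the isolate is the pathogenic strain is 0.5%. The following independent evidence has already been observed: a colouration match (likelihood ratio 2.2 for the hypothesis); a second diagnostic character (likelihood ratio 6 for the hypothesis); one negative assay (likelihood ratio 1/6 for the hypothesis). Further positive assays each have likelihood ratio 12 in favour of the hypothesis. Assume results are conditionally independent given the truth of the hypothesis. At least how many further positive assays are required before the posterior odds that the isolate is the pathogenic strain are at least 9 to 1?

3

Prior odds = 0.005/0.995 = 1/199.
Combined Bayes factor of the evidence already in hand = 2.2 × 6 × (1/6) = 2.2.
Odds after that evidence = (1/199) × 2.2 = 11/995.
Target odds = 9.
Need 12ⁿ ≥ 9 ÷ (11/995) = 8955/11.
12² = 144 falls short of 8955/11 but 12³ = 1728 reaches it, so n = 3.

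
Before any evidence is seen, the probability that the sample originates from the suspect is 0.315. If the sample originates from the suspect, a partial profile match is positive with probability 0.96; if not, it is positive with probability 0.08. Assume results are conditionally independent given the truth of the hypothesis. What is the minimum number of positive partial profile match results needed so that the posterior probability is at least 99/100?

3

Prior odds = 0.315/0.685 = 63/137.
Likelihood ratio of a positive = 0.96/0.08 = 12.
Target posterior odds = 0.99/0.01 = 99.
Require 12ⁿ ≥ 99 ÷ (63/137) = 1507/7.
12² = 144 falls short of 1507/7 but 12³ = 1728 reaches it, so n = 3.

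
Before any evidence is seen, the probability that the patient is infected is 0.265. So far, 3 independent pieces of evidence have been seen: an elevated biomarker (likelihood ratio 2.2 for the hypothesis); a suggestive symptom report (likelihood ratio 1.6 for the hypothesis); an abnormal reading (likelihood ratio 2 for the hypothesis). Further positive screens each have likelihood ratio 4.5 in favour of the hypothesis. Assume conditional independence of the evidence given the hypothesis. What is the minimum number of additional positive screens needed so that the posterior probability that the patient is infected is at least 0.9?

Prior odds = 0.265/0.735 = 53/147.
Combined Bayes factor of the evidence already in hand = 2.2 × 1.6 × 2 = 7.04.
Odds after that evidence = (53/147) × 7.04 = 9328/3675.
Target odds = 0.9/0.1 = 9.
Need 4.5ⁿ ≥ 9 ÷ (9328/3675) = 33075/9328.
4.5¹ = 4.5, which meets the required 33075/9328; so n = 1.

1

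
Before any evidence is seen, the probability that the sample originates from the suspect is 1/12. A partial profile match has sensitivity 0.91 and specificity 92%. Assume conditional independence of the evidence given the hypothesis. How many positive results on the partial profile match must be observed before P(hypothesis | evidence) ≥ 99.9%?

Prior odds = (1/12)/(11/12) = 1/11.
False-positive rate = 1 − 0.92 = 0.08; likelihood ratio of a positive = 0.91/0.08 = 11.375.
Target odds: 0.999 ÷ 0.001 = 999.
Need (1/11) × 11.375ⁿ ≥ 999, i.e. 11.375ⁿ ≥ 10989.
11.375³ = 753571/512 falls short of 10989 but 11.375⁴ = 68574961/4096 reaches it, so n = 4.

4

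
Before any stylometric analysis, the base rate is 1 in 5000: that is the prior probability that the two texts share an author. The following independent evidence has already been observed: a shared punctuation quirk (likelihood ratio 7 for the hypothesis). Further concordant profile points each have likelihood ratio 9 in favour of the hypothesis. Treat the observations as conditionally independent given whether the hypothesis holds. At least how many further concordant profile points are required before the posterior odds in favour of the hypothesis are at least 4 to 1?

Prior odds = 0.0002/0.9998 = 1/4999.
Bayes factor of the evidence already in hand = 7.
Odds after that evidence = (1/4999) × 7 = 7/4999.
Target odds = 4.
Need 9ⁿ ≥ 4 ÷ (7/4999) = 19996/7.
9³ = 729 falls short of 19996/7 but 9⁴ = 6561 reaches it, so n = 4.

4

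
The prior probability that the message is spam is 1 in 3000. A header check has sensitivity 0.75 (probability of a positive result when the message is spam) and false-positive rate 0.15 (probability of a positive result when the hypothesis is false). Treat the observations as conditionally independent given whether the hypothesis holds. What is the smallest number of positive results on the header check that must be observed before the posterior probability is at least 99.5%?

9

Prior odds: (1/3000) ÷ (2999/3000) = 1/2999.
Likelihood ratio of a positive result = 0.75/0.15 = 5.
Target posterior odds = 0.995/0.005 = 199.
Need (1/2999) × 5ⁿ ≥ 199, i.e. 5ⁿ ≥ 596801.
5⁸ = 390625 falls short of 596801 but 5⁹ = 1953125 reaches it, so n = 9.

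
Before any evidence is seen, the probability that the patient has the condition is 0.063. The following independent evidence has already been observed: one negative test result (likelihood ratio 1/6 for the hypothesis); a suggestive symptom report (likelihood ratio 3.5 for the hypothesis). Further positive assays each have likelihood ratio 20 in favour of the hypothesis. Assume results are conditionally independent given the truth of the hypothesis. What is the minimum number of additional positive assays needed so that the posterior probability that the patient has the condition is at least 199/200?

Prior odds = 0.063/0.937 = 63/937.
Combined Bayes factor of the evidence already in hand = (1/6) × 3.5 = 7/12.
Odds after that evidence = (63/937) × 7/12 = 147/3748.
Target odds = 0.995/0.005 = 199.
Need 20ⁿ ≥ 199 ÷ (147/3748) = 745852/147.
20² = 400 falls short of 745852/147 but 20³ = 8000 reaches it, so n = 3.

3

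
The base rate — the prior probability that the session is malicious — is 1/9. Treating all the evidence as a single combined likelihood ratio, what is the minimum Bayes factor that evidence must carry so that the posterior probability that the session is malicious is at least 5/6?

40

Prior odds = (1/9)/(8/9) = 0.125.
Target odds = (5/6)/(1/6) = 5.
Required Bayes factor = 5 ÷ 0.125 = 40.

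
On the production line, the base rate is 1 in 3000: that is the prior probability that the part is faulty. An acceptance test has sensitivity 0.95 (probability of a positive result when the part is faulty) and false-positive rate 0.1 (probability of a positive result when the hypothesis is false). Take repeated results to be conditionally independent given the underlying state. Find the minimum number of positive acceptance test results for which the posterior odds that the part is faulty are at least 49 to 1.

6

Prior odds = (1/3000)/(2999/3000) = 1/2999.
Likelihood ratio of a positive result = 0.95/0.1 = 9.5.
Target odds = 49.
Need (1/2999) × 9.5ⁿ ≥ 49, i.e. 9.5ⁿ ≥ 146951.
9.5⁵ = 77378.09375 falls short of 146951 but 9.5⁶ = 47045881/64 reaches it, so n = 6.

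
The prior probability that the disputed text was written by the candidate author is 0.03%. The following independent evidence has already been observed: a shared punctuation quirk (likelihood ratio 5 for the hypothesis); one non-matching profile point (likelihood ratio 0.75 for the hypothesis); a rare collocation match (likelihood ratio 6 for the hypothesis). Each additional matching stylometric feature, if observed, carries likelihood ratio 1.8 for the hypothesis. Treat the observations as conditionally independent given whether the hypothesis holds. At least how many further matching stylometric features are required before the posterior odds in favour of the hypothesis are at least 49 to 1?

16

Prior odds = 0.0003/0.9997 = 3/9997.
Combined Bayes factor of the evidence already in hand = 5 × 0.75 × 6 = 22.5.
Odds after that evidence = (3/9997) × 22.5 = 135/19994.
Target odds = 49.
Need 1.8ⁿ ≥ 49 ÷ (135/19994) = 979706/135.
1.8¹⁵ ≈6746.64 falls short of 979706/135 but 1.8¹⁶ ≈12144 reaches it, so n = 16.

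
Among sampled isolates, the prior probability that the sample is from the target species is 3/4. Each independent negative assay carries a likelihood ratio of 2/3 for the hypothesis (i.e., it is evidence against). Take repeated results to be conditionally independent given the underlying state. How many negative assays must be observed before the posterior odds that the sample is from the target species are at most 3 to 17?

7

Prior odds = 0.75/0.25 = 3.
Likelihood ratio per negative assay = 2/3.
Target odds = 3/17.
Need 3 × (2/3)ⁿ ≤ 3/17, i.e. (2/3)ⁿ ≤ 1/17.
(2/3)⁶ = 64/729 is still above 1/17 but (2/3)⁷ = 128/2187 is at or below it, so n = 7.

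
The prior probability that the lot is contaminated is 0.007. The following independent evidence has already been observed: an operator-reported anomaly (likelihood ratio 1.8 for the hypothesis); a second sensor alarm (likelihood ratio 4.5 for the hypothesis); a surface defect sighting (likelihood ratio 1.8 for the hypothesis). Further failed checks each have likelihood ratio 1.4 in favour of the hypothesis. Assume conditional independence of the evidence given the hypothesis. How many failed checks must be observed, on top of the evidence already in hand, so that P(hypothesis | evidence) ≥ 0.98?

Prior odds = 0.007/0.993 = 7/993.
Combined Bayes factor of the evidence already in hand = 1.8 × 4.5 × 1.8 = 14.58.
Odds after that evidence = (7/993) × 14.58 = 1701/16550.
Target odds = 0.98/0.02 = 49.
Need 1.4ⁿ ≥ 49 ÷ (1701/16550) = 115850/243.
1.4¹⁸ ≈426.879 falls short of 115850/243 but 1.4¹⁹ ≈597.63 reaches it, so n = 19.

19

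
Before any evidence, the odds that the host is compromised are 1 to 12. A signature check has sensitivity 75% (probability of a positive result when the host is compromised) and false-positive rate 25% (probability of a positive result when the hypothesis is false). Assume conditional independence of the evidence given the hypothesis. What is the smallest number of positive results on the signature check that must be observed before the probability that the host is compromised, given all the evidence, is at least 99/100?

Prior odds = 1/12.
Likelihood ratio of a positive result = 0.75/0.25 = 3.
Target posterior odds = 0.99/0.01 = 99.
Require 3ⁿ ≥ 99 ÷ (1/12) = 1188.
3⁶ = 729 falls short of 1188 but 3⁷ = 2187 reaches it, so n = 7.

7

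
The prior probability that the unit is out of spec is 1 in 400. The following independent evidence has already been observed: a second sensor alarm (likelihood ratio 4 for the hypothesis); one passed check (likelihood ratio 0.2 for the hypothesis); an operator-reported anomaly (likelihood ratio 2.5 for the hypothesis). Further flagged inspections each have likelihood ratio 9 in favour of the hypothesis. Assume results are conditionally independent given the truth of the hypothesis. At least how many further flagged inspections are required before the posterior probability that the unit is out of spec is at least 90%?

Prior odds = 0.0025/0.9975 = 1/399.
Combined Bayes factor of the evidence already in hand = 4 × 0.2 × 2.5 = 2.
Odds after that evidence = (1/399) × 2 = 2/399.
Target odds = 0.9/0.1 = 9.
Need 9ⁿ ≥ 9 ÷ (2/399) = 1795.5.
9³ = 729 falls short of 1795.5 but 9⁴ = 6561 reaches it, so n = 4.

4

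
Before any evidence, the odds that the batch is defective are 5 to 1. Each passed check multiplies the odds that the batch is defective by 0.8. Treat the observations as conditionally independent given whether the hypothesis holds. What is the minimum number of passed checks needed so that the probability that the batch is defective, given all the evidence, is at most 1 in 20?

21

Prior odds = 5.
Likelihood ratio per passed check = 0.8.
Target posterior odds = 0.05/0.95 = 1/19.
Require 0.8ⁿ ≤ 1/19 ÷ 5 = 1/95.
0.8²⁰ ≈0.0115292 is still above 1/95 but 0.8²¹ ≈0.00922337 is at or below it, so n = 21.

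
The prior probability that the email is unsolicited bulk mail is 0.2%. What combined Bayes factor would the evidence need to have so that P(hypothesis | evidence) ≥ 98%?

24451

Prior odds = 0.002/0.998 = 1/499.
Target odds = 0.98/0.02 = 49.
Required Bayes factor = 49 ÷ (1/499) = 24451.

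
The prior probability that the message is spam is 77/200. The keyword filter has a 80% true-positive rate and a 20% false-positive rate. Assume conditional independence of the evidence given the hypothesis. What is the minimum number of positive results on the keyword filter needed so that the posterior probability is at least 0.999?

6

Prior odds: 0.385 ÷ 0.615 = 77/123.
Likelihood ratio of a positive result = 0.8/0.2 = 4.
Target posterior odds = 0.999/0.001 = 999.
Need (77/123) × 4ⁿ ≥ 999, i.e. 4ⁿ ≥ 122877/77.
4⁵ = 1024 falls short of 122877/77 but 4⁶ = 4096 reaches it, so n = 6.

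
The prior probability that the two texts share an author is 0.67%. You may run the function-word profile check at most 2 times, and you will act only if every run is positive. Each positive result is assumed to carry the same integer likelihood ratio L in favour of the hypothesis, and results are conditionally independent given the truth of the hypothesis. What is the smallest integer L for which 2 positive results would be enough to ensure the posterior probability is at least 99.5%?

Prior odds = 0.0067/0.9933 = 67/9933.
Target odds = 0.995/0.005 = 199.
Need L² ≥ 199 ÷ (67/9933) = 1976667/67.
171² = 29241 < 1976667/67 ≤ 29584 = 172², so L = 172.

172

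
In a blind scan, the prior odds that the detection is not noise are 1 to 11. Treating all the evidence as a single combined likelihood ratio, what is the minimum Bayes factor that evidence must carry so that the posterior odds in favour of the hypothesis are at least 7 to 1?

77

Prior odds = 1/11.
Target odds = 7.
Required Bayes factor = 7 ÷ (1/11) = 77.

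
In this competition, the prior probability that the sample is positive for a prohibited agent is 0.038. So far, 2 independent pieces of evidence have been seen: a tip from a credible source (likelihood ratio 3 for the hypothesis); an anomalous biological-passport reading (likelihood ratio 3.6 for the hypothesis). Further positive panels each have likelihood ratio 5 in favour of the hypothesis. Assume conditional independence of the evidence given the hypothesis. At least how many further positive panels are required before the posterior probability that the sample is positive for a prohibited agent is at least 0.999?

Prior odds = 0.038/0.962 = 19/481.
Combined Bayes factor of the evidence already in hand = 3 × 3.6 = 10.8.
Odds after that evidence = (19/481) × 10.8 = 1026/2405.
Target odds = 0.999/0.001 = 999.
Need 5ⁿ ≥ 999 ÷ (1026/2405) = 88985/38.
5⁴ = 625 falls short of 88985/38 but 5⁵ = 3125 reaches it, so n = 5.

5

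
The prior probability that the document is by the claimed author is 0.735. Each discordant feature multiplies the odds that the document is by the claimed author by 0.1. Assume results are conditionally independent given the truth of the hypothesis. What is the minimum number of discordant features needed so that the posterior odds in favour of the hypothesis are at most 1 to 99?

3

Prior odds: 0.735 ÷ 0.265 = 147/53.
Likelihood ratio per discordant feature = 0.1.
Target odds = 1/99.
Need (147/53) × 0.1ⁿ ≤ 1/99, i.e. 0.1ⁿ ≤ 53/14553.
0.1² = 0.01 is still above 53/14553 but 0.1³ = 0.001 is at or below it, so n = 3.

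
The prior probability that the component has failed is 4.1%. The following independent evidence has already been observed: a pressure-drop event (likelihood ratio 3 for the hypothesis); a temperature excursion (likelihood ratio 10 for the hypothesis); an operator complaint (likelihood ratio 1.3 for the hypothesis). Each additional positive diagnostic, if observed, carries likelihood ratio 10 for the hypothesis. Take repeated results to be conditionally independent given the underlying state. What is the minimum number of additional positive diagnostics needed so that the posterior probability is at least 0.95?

2

Prior odds = 0.041/0.959 = 41/959.
Combined Bayes factor of the evidence already in hand = 3 × 10 × 1.3 = 39.
Odds after that evidence = (41/959) × 39 = 1599/959.
Target odds = 0.95/0.05 = 19.
Need 10ⁿ ≥ 19 ÷ (1599/959) = 18221/1599.
10¹ = 10 falls short of 18221/1599 but 10² = 100 reaches it, so n = 2.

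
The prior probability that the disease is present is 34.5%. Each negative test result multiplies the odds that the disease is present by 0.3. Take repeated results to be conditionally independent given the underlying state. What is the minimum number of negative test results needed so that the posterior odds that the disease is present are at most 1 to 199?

Prior odds: 0.345 ÷ 0.655 = 69/131.
Likelihood ratio per negative test result = 0.3.
Target odds = 1/199.
Need (69/131) × 0.3ⁿ ≤ 1/199, i.e. 0.3ⁿ ≤ 131/13731.
0.3³ = 0.027 is still above 131/13731 but 0.3⁴ = 0.0081 is at or below it, so n = 4.

4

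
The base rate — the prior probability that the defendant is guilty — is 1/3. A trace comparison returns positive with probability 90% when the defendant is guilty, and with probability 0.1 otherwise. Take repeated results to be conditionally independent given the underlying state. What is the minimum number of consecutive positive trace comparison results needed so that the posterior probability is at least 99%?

Prior odds: (1/3) ÷ (2/3) = 0.5.
Likelihood ratio of a positive result = 0.9/0.1 = 9.
Target odds: 0.99 ÷ 0.01 = 99.
Require 9ⁿ ≥ 99 ÷ 0.5 = 198.
9² = 81 falls short of 198 but 9³ = 729 reaches it, so n = 3.

3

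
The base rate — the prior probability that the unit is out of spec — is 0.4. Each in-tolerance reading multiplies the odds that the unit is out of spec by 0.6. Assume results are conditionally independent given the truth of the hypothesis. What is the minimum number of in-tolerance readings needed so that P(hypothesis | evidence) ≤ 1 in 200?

Prior odds = 0.4/0.6 = 2/3.
Likelihood ratio per in-tolerance reading = 0.6.
Target odds: 0.005 ÷ 0.995 = 1/199.
Require 0.6ⁿ ≤ 1/199 ÷ (2/3) = 3/398.
0.6⁹ = 19683/1953125 is still above 3/398 but 0.6¹⁰ = 59049/9765625 is at or below it, so n = 10.

10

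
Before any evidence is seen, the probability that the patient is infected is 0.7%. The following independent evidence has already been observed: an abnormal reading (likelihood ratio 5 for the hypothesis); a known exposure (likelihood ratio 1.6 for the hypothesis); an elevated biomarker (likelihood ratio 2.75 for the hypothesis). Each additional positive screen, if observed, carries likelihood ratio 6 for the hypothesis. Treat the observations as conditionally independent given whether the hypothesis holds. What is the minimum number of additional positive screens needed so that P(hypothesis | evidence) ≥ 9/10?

Prior odds = 0.007/0.993 = 7/993.
Combined Bayes factor of the evidence already in hand = 5 × 1.6 × 2.75 = 22.
Odds after that evidence = (7/993) × 22 = 154/993.
Target odds = 0.9/0.1 = 9.
Need 6ⁿ ≥ 9 ÷ (154/993) = 8937/154.
6² = 36 falls short of 8937/154 but 6³ = 216 reaches it, so n = 3.

3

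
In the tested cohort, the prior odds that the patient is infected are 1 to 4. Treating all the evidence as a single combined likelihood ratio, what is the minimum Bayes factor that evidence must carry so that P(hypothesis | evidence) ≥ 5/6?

Prior odds = 0.25.
Target odds = (5/6)/(1/6) = 5.
Required Bayes factor = 5 ÷ 0.25 = 20.

20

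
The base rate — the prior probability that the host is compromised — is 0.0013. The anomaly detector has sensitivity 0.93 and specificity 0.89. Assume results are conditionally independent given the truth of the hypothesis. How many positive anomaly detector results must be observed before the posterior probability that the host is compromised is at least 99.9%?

7

Prior odds = 0.0013/0.9987 = 13/9987.
False-positive rate = 1 − 0.89 = 0.11; likelihood ratio of a positive = 0.93/0.11 = 93/11.
Target posterior odds = 0.999/0.001 = 999.
Require (93/11)ⁿ ≥ 999 ÷ (13/9987) = 9977013/13.
(93/11)⁶ ≈365209 falls short of 9977013/13 but (93/11)⁷ ≈3.08768e+06 reaches it, so n = 7.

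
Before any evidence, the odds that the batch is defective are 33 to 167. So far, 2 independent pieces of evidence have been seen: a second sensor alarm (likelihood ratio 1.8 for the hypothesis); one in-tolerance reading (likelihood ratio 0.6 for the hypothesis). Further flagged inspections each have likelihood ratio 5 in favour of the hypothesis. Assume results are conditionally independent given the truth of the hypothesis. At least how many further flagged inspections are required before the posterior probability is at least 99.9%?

Prior odds = 33/167.
Combined Bayes factor of the evidence already in hand = 1.8 × 0.6 = 1.08.
Odds after that evidence = (33/167) × 1.08 = 891/4175.
Target odds = 0.999/0.001 = 999.
Need 5ⁿ ≥ 999 ÷ (891/4175) = 154475/33.
5⁵ = 3125 falls short of 154475/33 but 5⁶ = 15625 reaches it, so n = 6.

6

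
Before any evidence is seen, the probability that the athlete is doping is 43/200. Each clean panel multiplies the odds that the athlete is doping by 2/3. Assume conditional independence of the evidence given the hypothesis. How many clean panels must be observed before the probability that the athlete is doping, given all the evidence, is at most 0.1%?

14

Prior odds: 0.215 ÷ 0.785 = 43/157.
Likelihood ratio per clean panel = 2/3.
Target posterior odds = 0.001/0.999 = 1/999.
Require (2/3)ⁿ ≤ 1/999 ÷ (43/157) = 157/42957.
(2/3)¹³ = 8192/1594323 is still above 157/42957 but (2/3)¹⁴ = 16384/4782969 is at or below it, so n = 14.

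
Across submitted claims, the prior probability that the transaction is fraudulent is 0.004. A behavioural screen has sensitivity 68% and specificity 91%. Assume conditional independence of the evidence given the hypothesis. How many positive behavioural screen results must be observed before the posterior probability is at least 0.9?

4

Prior odds = 0.004/0.996 = 1/249.
False-positive rate = 1 − 0.91 = 0.09; likelihood ratio of a positive = 0.68/0.09 = 68/9.
Target odds: 0.9 ÷ 0.1 = 9.
Need (1/249) × (68/9)ⁿ ≥ 9, i.e. (68/9)ⁿ ≥ 2241.
(68/9)³ = 314432/729 falls short of 2241 but (68/9)⁴ = 21381376/6561 reaches it, so n = 4.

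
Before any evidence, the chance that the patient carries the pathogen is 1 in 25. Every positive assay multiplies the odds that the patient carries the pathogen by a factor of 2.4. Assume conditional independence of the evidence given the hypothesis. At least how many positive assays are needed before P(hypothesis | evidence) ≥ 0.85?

Prior odds = 0.04/0.96 = 1/24.
Likelihood ratio per positive assay = 2.4.
Target odds: 0.85 ÷ 0.15 = 17/3.
Need (1/24) × 2.4ⁿ ≥ 17/3, i.e. 2.4ⁿ ≥ 136.
2.4⁵ = 79.62624 falls short of 136 but 2.4⁶ = 2985984/15625 reaches it, so n = 6.

6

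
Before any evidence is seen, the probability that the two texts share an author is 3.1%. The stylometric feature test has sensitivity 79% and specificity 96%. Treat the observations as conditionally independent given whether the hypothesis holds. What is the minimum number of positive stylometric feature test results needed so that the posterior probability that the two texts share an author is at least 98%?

Prior odds = 0.031/0.969 = 31/969.
False-positive rate = 1 − 0.96 = 0.04; likelihood ratio of a positive = 0.79/0.04 = 19.75.
Target posterior odds = 0.98/0.02 = 49.
Need (31/969) × 19.75ⁿ ≥ 49, i.e. 19.75ⁿ ≥ 47481/31.
19.75² = 390.0625 falls short of 47481/31 but 19.75³ = 7703.734375 reaches it, so n = 3.

3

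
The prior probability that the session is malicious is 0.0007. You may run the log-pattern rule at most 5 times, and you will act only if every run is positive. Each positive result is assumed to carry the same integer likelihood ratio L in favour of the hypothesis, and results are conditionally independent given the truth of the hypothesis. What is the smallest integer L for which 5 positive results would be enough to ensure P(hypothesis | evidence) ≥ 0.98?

10

Prior odds = 0.0007/0.9993 = 7/9993.
Target odds = 0.98/0.02 = 49.
Need L⁵ ≥ 49 ÷ (7/9993) = 69951.
9⁵ = 59049 < 69951 ≤ 100000 = 10⁵, so L = 10.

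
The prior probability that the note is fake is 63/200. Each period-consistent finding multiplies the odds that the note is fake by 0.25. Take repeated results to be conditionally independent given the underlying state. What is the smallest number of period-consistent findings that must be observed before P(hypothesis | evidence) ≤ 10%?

2

Prior odds: 0.315 ÷ 0.685 = 63/137.
Likelihood ratio per period-consistent finding = 0.25.
Target odds: 0.1 ÷ 0.9 = 1/9.
Need (63/137) × 0.25ⁿ ≤ 1/9, i.e. 0.25ⁿ ≤ 137/567.
0.25¹ = 0.25 is still above 137/567 but 0.25² = 0.0625 is at or below it, so n = 2.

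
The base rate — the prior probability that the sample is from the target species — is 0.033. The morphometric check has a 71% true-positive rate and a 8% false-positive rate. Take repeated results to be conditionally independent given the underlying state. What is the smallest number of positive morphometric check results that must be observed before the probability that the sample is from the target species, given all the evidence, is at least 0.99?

4

Prior odds = 0.033/0.967 = 33/967.
Likelihood ratio of a positive result = 0.71/0.08 = 8.875.
Target posterior odds = 0.99/0.01 = 99.
Need (33/967) × 8.875ⁿ ≥ 99, i.e. 8.875ⁿ ≥ 2901.
8.875³ = 357911/512 falls short of 2901 but 8.875⁴ = 25411681/4096 reaches it, so n = 4.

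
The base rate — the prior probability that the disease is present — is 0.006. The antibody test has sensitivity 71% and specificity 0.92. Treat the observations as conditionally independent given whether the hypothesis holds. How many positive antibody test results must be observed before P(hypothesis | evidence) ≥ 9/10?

4

Prior odds: 0.006 ÷ 0.994 = 3/497.
False-positive rate = 1 − 0.92 = 0.08; likelihood ratio of a positive = 0.71/0.08 = 8.875.
Target posterior odds = 0.9/0.1 = 9.
Require 8.875ⁿ ≥ 9 ÷ (3/497) = 1491.
8.875³ = 357911/512 falls short of 1491 but 8.875⁴ = 25411681/4096 reaches it, so n = 4.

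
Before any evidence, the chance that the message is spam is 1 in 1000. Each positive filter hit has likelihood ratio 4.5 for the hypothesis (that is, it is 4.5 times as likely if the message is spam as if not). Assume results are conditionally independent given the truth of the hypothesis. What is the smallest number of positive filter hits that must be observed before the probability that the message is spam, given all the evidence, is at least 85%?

Prior odds = 0.001/0.999 = 1/999.
Likelihood ratio per positive filter hit = 4.5.
Target posterior odds = 0.85/0.15 = 17/3.
Require 4.5ⁿ ≥ 17/3 ÷ (1/999) = 5661.
4.5⁵ = 1845.28125 falls short of 5661 but 4.5⁶ = 8303.765625 reaches it, so n = 6.

6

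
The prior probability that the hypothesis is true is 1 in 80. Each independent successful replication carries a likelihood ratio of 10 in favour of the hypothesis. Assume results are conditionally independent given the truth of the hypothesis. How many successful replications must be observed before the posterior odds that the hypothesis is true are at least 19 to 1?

Prior odds: 0.0125 ÷ 0.9875 = 1/79.
Likelihood ratio per successful replication = 10.
Target odds = 19.
Require 10ⁿ ≥ 19 ÷ (1/79) = 1501.
10³ = 1000 falls short of 1501 but 10⁴ = 10000 reaches it, so n = 4.

4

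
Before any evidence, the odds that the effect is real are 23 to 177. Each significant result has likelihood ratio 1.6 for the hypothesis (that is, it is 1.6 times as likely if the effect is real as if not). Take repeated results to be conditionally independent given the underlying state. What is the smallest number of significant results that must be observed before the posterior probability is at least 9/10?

Prior odds = 23/177.
Likelihood ratio per significant result = 1.6.
Target posterior odds = 0.9/0.1 = 9.
Need (23/177) × 1.6ⁿ ≥ 9, i.e. 1.6ⁿ ≥ 1593/23.
1.6⁹ = 134217728/1953125 falls short of 1593/23 but 1.6¹⁰ ≈109.951 reaches it, so n = 10.

10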